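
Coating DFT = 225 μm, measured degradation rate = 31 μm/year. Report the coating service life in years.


Service life = thickness / degradation rate
Life = 225 / 31 = 7.3 years

7.3 years


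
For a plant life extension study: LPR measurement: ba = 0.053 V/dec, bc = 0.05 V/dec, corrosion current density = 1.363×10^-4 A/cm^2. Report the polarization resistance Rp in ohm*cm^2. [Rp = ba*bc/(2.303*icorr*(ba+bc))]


Apply the Stern-Geary equation: Rp = ba*bc / (2.303*icorr*(ba+bc))
ba*bc = 0.053*0.05 = 0.00265
ba+bc = 0.103; 2.303*icorr*(ba+bc) = 2.303*1.363×10^-4*0.103 = 3.2331587×10^-5
Rp = 0.00265 / 3.2331587×10^-5 = 82.0 ohm*cm^2

82.0 ohm*cm^2


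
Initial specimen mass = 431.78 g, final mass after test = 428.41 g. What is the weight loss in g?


Weight loss = initial − final
WL = 431.78 − 428.41 = 3.37 g

3.37 g


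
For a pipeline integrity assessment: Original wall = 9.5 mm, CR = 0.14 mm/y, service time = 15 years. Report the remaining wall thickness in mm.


Remaining wall = original − CR × time
t = 9.5 − 0.14*15 = 9.5 − 2.1 = 7.4 mm

7.4 mm


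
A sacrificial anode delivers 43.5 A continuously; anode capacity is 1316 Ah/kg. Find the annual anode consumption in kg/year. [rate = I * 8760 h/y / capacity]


Annual consumption = current * hours per year / capacity
Rate = 43.5 * 8760 / 1316 = 289.6 kg/year

289.6 kg/year


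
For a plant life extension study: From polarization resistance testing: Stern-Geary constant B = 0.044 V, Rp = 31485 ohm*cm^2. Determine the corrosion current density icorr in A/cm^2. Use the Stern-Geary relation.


Apply the Stern-Geary relation: icorr = B / Rp
icorr = 0.044 / 31485 = 1.397×10^-6 A/cm^2

1.397×10^-6 A/cm^2


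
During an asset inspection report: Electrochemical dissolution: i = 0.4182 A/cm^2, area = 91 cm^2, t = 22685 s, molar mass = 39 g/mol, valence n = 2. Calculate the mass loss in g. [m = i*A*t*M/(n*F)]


Apply Faraday's law: m = i*A*t*M / (n*F)
Total charge passed Q = i*A*t = 0.4182*91*22685 = 863304.897 C
m = Q*M/(n*F) = 863304.897*39/(2*96485) = 174.4773 g

174.4773 g


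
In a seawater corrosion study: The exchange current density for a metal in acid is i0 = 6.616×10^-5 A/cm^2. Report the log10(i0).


i0 = 6.616×10^-5 A/cm^2
log10(i0) = -4.179

-4.179


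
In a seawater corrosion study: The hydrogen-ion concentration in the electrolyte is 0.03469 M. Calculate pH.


pH = −log10[H+]
pH = −log10(0.03469) = 1.46

1.46


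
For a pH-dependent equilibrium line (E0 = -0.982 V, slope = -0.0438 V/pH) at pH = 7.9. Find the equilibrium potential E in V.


Apply the Pourbaix line equation: E = E0 + slope*pH
E = -0.982 + (-0.0438)*7.9 = -0.982 + (-0.34602) = -1.32802 V
Rounded to 3 decimal places: E = -1.328 V

-1.328 V


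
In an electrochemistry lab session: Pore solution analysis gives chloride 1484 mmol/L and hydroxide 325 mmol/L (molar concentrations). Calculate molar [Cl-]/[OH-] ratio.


Threshold parameter = [Cl-] / [OH-] (molar basis; both in mmol/L, so units cancel)
Ratio = 1484 / 325 = 4.57

4.57


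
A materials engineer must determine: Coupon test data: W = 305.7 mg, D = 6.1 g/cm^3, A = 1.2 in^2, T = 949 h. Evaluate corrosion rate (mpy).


Apply the mpy weight-loss relation: CR = 534 * W / (D * A * T)
Numerator: 534 * 305.7 = 163243.8
Denominator: 6.1 * 1.2 * 949 = 6946.68
CR = 163243.8 / 6946.68 = 23.49954 mpy

23.49954 mpy


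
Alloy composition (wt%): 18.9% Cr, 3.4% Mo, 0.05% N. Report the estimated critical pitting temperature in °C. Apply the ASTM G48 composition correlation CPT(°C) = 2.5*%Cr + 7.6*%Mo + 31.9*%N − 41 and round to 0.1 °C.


Apply the ASTM G48 empirical CPT estimate: CPT(°C) = 2.5*%Cr + 7.6*%Mo + 31.9*%N − 41
2.5*18.9 = 47.25; 7.6*3.4 = 25.84; 31.9*0.05 = 1.595
CPT = 47.25 + 25.84 + 1.595 − 41 = 33.685 °C
Rounded to 0.1 °C: CPT ≈ 33.7 °C

33.7 °C


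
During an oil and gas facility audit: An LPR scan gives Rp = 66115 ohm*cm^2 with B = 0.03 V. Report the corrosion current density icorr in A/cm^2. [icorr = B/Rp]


Apply the Stern-Geary relation: icorr = B / Rp
icorr = 0.03 / 66115 = 4.538×10^-7 A/cm^2

4.538×10^-7 A/cm^2


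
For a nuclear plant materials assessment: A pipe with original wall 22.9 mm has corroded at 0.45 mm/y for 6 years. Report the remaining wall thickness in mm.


Remaining wall = original − CR × time
t = 22.9 − 0.45*6 = 22.9 − 2.7 = 20.2 mm

20.2 mm


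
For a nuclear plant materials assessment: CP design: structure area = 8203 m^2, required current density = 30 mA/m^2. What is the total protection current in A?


I = area * current density, then convert mA → A (÷1000)
I = 8203 * 30 / 1000 = 246.09 A

246.09 A


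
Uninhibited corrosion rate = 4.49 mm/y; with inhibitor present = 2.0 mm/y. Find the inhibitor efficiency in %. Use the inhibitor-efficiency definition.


Apply the inhibitor-efficiency definition: IE = (CR_blank − CR_inh)/CR_blank × 100
IE = (4.49 − 2.0) / 4.49 × 100
IE = 2.49 / 4.49 × 100 = 55.5 %

55.5 %


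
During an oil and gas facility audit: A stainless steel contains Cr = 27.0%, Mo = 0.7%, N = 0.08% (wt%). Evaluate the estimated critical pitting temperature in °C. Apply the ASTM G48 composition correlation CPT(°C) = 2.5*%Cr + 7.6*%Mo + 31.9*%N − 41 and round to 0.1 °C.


Apply the ASTM G48 empirical CPT estimate: CPT(°C) = 2.5*%Cr + 7.6*%Mo + 31.9*%N − 41
2.5*27.0 = 67.5; 7.6*0.7 = 5.32; 31.9*0.08 = 2.552
CPT = 67.5 + 5.32 + 2.552 − 41 = 34.372 °C
Rounded to 0.1 °C: CPT ≈ 34.4 °C

34.4 °C


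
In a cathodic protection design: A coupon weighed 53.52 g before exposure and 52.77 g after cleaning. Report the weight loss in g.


Weight loss = initial − final
WL = 53.52 − 52.77 = 0.75 g

0.75 g


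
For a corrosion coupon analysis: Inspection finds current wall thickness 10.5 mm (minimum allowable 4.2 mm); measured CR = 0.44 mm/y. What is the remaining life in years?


Apply the remaining-life relation: RL = (t_current − t_min) / CR
RL = (10.5 − 4.2) / 0.44 = 6.3 / 0.44 = 14.3 years

14.3 years


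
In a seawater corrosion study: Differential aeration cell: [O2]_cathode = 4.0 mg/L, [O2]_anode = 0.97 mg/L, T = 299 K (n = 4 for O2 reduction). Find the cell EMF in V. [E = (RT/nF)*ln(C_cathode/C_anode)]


Apply the Nernst concentration-cell relation: E = (RT/nF)*ln(C_cathode/C_anode)
RT/nF = 8.314*299/(4*96485) = 0.00644112 V
ln(4.0/0.97) = 1.41675
E = 0.00644112 * 1.41675 = 0.00913 V

0.00913 V


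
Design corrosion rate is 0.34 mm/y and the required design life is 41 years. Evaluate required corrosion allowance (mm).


Corrosion allowance = CR × design life
CA = 0.34 * 41 = 13.94 mm

13.94 mm


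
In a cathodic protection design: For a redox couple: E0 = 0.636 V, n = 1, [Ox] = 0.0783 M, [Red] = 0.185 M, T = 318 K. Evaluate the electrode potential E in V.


Apply the Nernst equation: E = E0 + (RT/nF)*ln([Ox]/[Red])
Step 1: RT/nF = 8.314*318/(1*96485) = 0.02740169 V
Step 2: [Ox]/[Red] = 0.0783/0.185 = 0.423243
Step 3: ln(0.423243) = -0.859809
Step 4: correction = 0.02740169 * -0.859809 = -0.024 V
E = 0.636 + -0.024 = 0.612 V

0.612 V


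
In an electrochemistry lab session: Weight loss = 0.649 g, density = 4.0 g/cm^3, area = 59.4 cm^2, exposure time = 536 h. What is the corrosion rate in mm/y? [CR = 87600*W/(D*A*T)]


Apply the mm/y weight-loss relation: CR = 87600 * W / (D * A * T)
Numerator: 87600 * 0.649 = 56852.4
Denominator: 4.0 * 59.4 * 536 = 127353.6
CR = 56852.4 / 127353.6 = 0.44641 mm/y

0.44641 mm/y


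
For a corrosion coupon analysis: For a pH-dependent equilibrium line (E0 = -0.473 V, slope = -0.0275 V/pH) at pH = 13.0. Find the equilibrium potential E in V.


Apply the Pourbaix line equation: E = E0 + slope*pH
E = -0.473 + (-0.0275)*13.0 = -0.473 + (-0.3575) = -0.8305 V
Rounded to 3 decimal places: E = -0.831 V

-0.831 V


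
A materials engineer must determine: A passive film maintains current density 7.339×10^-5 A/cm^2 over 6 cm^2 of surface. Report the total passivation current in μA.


I = i_pass * A, then convert A → μA (×10^6)
I = 7.339×10^-5 * 6 * 10^6 = 440.34 μA

440.34 μA


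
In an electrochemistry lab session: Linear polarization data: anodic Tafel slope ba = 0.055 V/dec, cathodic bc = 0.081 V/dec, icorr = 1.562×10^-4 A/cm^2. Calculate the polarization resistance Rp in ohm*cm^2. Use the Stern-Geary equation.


Apply the Stern-Geary equation: Rp = ba*bc / (2.303*icorr*(ba+bc))
ba*bc = 0.055*0.081 = 0.004455
ba+bc = 0.136; 2.303*icorr*(ba+bc) = 2.303*1.562×10^-4*0.136 = 4.892309×10^-5
Rp = 0.004455 / 4.892309×10^-5 = 91.1 ohm*cm^2

91.1 ohm*cm^2


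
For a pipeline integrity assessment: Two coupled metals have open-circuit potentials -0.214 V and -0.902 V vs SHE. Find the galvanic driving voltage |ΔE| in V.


Driving voltage is the absolute potential difference.
|ΔE| = |-0.214 − (-0.902)| = 0.688 V

0.688 V


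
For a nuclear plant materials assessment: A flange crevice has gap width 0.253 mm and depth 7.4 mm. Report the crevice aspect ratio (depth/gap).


Aspect ratio = depth / gap
Ratio = 7.4 / 0.253 = 29.2

29.2


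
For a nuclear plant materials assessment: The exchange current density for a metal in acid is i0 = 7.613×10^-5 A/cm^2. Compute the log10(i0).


i0 = 7.613×10^-5 A/cm^2
log10(i0) = -4.118

-4.118


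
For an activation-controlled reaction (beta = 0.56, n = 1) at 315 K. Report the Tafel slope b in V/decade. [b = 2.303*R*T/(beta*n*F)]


Apply the Tafel slope relation: b = 2.303*R*T/(beta*n*F)
Numerator: 2.303 * 8.314 * 315 = 6031.35
Denominator: 0.56 * 1 * 96485 = 54031.6
b = 6031.35 / 54031.6 = 0.1116 V/decade

0.1116 V/decade


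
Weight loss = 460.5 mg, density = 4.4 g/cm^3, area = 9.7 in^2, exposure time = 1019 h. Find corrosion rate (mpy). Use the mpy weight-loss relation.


Apply the mpy weight-loss relation: CR = 534 * W / (D * A * T)
Numerator: 534 * 460.5 = 245907.0
Denominator: 4.4 * 9.7 * 1019 = 43490.92
CR = 245907.0 / 43490.92 = 5.654 mpy

5.654 mpy


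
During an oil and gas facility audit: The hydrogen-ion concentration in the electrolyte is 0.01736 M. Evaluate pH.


pH = −log10[H+]
pH = −log10(0.01736) = 1.76

1.76


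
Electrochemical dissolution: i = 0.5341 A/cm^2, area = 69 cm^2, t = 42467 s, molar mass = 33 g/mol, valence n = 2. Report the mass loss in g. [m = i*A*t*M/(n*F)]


Apply Faraday's law: m = i*A*t*M / (n*F)
Total charge passed Q = i*A*t = 0.5341*69*42467 = 1565032.1043 C
m = Q*M/(n*F) = 1565032.1043*33/(2*96485) = 267.6378 g

267.6378 g


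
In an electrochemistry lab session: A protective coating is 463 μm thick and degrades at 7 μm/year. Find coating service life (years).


Service life = thickness / degradation rate
Life = 463 / 7 = 66.1 years

66.1 years


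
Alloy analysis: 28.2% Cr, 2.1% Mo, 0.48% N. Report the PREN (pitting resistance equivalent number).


Apply the PREN formula: PREN = Cr + 3.3*Mo + 16*N
PREN = 28.2 + 3.3*2.1 + 16*0.48
PREN = 28.2 + 6.93 + 7.68 = 42.81

42.81


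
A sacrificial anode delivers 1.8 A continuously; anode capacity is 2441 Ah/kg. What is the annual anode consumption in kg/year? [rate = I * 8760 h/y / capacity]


Annual consumption = current * hours per year / capacity
Rate = 1.8 * 8760 / 2441 = 6.5 kg/year

6.5 kg/year


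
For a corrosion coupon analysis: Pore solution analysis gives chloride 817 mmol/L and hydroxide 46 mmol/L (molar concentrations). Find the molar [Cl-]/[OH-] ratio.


Threshold parameter = [Cl-] / [OH-] (molar basis; both in mmol/L, so units cancel)
Ratio = 817 / 46 = 17.76

17.76


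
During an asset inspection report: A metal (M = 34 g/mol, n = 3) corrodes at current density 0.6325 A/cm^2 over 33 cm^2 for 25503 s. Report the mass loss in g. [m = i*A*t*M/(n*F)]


Apply Faraday's law: m = i*A*t*M / (n*F)
Total charge passed Q = i*A*t = 0.6325*33*25503 = 532311.3675 C
m = Q*M/(n*F) = 532311.3675*34/(3*96485) = 62.52643 g

62.52643 g


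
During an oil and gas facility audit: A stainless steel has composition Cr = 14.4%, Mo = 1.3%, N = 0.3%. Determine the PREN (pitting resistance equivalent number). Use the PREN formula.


Apply the PREN formula: PREN = Cr + 3.3*Mo + 16*N
PREN = 14.4 + 3.3*1.3 + 16*0.3
PREN = 14.4 + 4.29 + 4.8 = 23.49

23.49


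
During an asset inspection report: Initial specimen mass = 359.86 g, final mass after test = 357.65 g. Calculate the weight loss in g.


Weight loss = initial − final
WL = 359.86 − 357.65 = 2.21 g

2.21 g


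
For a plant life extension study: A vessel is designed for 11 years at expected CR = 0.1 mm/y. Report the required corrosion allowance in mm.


Corrosion allowance = CR × design life
CA = 0.1 * 11 = 1.1 mm

1.1 mm


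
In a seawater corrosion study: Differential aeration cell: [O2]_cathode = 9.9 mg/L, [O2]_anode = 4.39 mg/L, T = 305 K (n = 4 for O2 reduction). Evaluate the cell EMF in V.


Apply the Nernst concentration-cell relation: E = (RT/nF)*ln(C_cathode/C_anode)
RT/nF = 8.314*305/(4*96485) = 0.00657037 V
ln(9.9/4.39) = 0.81321
E = 0.00657037 * 0.81321 = 0.00534 V

0.00534 V


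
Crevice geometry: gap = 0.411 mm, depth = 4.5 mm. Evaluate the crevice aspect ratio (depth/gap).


Aspect ratio = depth / gap
Ratio = 4.5 / 0.411 = 10.9

10.9


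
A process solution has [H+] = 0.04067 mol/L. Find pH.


pH = −log10[H+]
pH = −log10(0.04067) = 1.39

1.39


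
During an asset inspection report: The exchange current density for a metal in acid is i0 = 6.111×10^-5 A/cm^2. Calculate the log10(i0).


i0 = 6.111×10^-5 A/cm^2
log10(i0) = -4.214

-4.214


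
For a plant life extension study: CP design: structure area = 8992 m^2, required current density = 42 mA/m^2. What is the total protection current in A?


I = area * current density, then convert mA → A (÷1000)
I = 8992 * 42 / 1000 = 377.66 A

377.66 A


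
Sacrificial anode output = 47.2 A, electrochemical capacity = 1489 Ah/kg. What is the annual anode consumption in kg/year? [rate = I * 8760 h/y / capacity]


Annual consumption = current * hours per year / capacity
Rate = 47.2 * 8760 / 1489 = 277.7 kg/year

277.7 kg/year


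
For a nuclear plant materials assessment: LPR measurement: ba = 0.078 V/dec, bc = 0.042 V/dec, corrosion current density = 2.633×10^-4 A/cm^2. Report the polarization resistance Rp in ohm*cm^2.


Apply the Stern-Geary equation: Rp = ba*bc / (2.303*icorr*(ba+bc))
ba*bc = 0.078*0.042 = 0.003276
ba+bc = 0.12; 2.303*icorr*(ba+bc) = 2.303*2.633×10^-4*0.12 = 7.2765588×10^-5
Rp = 0.003276 / 7.2765588×10^-5 = 45.0 ohm*cm^2

45.0 ohm*cm^2


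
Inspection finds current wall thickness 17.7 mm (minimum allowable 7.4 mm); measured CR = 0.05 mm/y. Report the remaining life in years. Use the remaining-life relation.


Apply the remaining-life relation: RL = (t_current − t_min) / CR
RL = (17.7 − 7.4) / 0.05 = 10.3 / 0.05 = 206.0 years

206.0 years


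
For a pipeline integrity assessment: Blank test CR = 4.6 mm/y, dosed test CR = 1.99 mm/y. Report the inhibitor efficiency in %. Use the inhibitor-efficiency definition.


Apply the inhibitor-efficiency definition: IE = (CR_blank − CR_inh)/CR_blank × 100
IE = (4.6 − 1.99) / 4.6 × 100
IE = 2.61 / 4.6 × 100 = 56.7 %

56.7 %


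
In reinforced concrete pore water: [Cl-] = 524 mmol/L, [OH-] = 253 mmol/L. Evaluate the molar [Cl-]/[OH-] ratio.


Threshold parameter = [Cl-] / [OH-] (molar basis; both in mmol/L, so units cancel)
Ratio = 524 / 253 = 2.07

2.07


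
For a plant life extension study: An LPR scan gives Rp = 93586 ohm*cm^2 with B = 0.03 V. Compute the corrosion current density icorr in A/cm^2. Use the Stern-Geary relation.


Apply the Stern-Geary relation: icorr = B / Rp
icorr = 0.03 / 93586 = 3.206×10^-7 A/cm^2

3.206×10^-7 A/cm^2


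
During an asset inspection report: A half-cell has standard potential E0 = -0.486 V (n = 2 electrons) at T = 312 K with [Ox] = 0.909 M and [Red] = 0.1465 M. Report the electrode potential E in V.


Apply the Nernst equation: E = E0 + (RT/nF)*ln([Ox]/[Red])
Step 1: RT/nF = 8.314*312/(2*96485) = 0.01344234 V
Step 2: [Ox]/[Red] = 0.909/0.1465 = 6.204778
Step 3: ln(6.204778) = 1.82532
Step 4: correction = 0.01344234 * 1.82532 = 0.025 V
E = -0.486 + 0.025 = -0.461 V

-0.461 V


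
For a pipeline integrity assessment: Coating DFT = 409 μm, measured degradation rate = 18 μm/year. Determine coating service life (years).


Service life = thickness / degradation rate
Life = 409 / 18 = 22.7 years

22.7 years


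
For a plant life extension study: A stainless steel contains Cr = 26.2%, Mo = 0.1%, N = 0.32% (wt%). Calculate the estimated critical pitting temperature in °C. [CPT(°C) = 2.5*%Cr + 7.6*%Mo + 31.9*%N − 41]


Apply the ASTM G48 empirical CPT estimate: CPT(°C) = 2.5*%Cr + 7.6*%Mo + 31.9*%N − 41
2.5*26.2 = 65.5; 7.6*0.1 = 0.76; 31.9*0.32 = 10.208
CPT = 65.5 + 0.76 + 10.208 − 41 = 35.468 °C
Rounded to 0.1 °C: CPT ≈ 35.5 °C

35.5 °C


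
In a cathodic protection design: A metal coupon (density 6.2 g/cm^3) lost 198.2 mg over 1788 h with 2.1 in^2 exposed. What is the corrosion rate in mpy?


Apply the mpy weight-loss relation: CR = 534 * W / (D * A * T)
Numerator: 534 * 198.2 = 105838.8
Denominator: 6.2 * 2.1 * 1788 = 23279.76
CR = 105838.8 / 23279.76 = 4.5464 mpy

4.5464 mpy


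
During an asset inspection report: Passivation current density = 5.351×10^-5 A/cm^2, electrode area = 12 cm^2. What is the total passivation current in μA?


I = i_pass * A, then convert A → μA (×10^6)
I = 5.351×10^-5 * 12 * 10^6 = 642.12 μA

642.12 μA


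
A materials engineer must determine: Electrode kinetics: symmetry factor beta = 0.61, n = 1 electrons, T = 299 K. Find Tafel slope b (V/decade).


Apply the Tafel slope relation: b = 2.303*R*T/(beta*n*F)
Numerator: 2.303 * 8.314 * 299 = 5725.0
Denominator: 0.61 * 1 * 96485 = 58855.85
b = 5725.0 / 58855.85 = 0.0973 V/decade

0.0973 V/decade


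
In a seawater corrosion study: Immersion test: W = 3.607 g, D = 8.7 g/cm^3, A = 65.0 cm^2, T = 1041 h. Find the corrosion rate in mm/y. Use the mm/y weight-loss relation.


Apply the mm/y weight-loss relation: CR = 87600 * W / (D * A * T)
Numerator: 87600 * 3.607 = 315973.2
Denominator: 8.7 * 65.0 * 1041 = 588685.5
CR = 315973.2 / 588685.5 = 0.53674 mm/y

0.53674 mm/y


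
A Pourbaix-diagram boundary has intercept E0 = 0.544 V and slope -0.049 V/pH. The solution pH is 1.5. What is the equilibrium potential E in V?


Apply the Pourbaix line equation: E = E0 + slope*pH
E = 0.544 + (-0.049)*1.5 = 0.544 + (-0.0735) = 0.4705 V
Rounded to 3 decimal places: E = 0.471 V

0.471 V


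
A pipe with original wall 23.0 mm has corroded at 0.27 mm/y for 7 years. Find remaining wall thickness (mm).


Remaining wall = original − CR × time
t = 23.0 − 0.27*7 = 23.0 − 1.89 = 21.11 mm

21.11 mm


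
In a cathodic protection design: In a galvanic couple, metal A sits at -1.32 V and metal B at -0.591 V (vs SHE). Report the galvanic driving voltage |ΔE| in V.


Driving voltage is the absolute potential difference.
|ΔE| = |-1.32 − (-0.591)| = 0.729 V

0.729 V


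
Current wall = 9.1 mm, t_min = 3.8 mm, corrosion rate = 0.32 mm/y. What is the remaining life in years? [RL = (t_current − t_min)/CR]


Apply the remaining-life relation: RL = (t_current − t_min) / CR
RL = (9.1 − 3.8) / 0.32 = 5.3 / 0.32 = 16.6 years

16.6 years


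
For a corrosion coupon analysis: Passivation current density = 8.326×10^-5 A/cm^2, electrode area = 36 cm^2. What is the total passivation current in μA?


I = i_pass * A, then convert A → μA (×10^6)
I = 8.326×10^-5 * 36 * 10^6 = 2997.36 μA

2997.36 μA


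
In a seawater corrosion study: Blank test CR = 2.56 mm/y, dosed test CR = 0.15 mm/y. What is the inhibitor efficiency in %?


Apply the inhibitor-efficiency definition: IE = (CR_blank − CR_inh)/CR_blank × 100
IE = (2.56 − 0.15) / 2.56 × 100
IE = 2.41 / 2.56 × 100 = 94.1 %

94.1 %


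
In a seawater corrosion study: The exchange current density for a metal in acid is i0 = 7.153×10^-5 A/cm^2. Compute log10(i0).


i0 = 7.153×10^-5 A/cm^2
log10(i0) = -4.146

-4.146


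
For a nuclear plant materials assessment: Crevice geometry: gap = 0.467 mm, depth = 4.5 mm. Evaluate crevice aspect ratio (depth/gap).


Aspect ratio = depth / gap
Ratio = 4.5 / 0.467 = 9.6

9.6


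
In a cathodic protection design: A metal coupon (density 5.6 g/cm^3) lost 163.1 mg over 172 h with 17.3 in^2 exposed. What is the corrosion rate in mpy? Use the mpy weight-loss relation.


Apply the mpy weight-loss relation: CR = 534 * W / (D * A * T)
Numerator: 534 * 163.1 = 87095.4
Denominator: 5.6 * 17.3 * 172 = 16663.36
CR = 87095.4 / 16663.36 = 5.227 mpy

5.227 mpy


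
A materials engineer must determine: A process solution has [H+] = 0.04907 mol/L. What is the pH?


pH = −log10[H+]
pH = −log10(0.04907) = 1.31

1.31


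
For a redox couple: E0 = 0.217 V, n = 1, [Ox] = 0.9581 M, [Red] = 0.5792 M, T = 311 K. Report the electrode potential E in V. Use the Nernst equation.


Apply the Nernst equation: E = E0 + (RT/nF)*ln([Ox]/[Red])
Step 1: RT/nF = 8.314*311/(1*96485) = 0.02679851 V
Step 2: [Ox]/[Red] = 0.9581/0.5792 = 1.654178
Step 3: ln(1.654178) = 0.503304
Step 4: correction = 0.02679851 * 0.503304 = 0.0135 V
E = 0.217 + 0.0135 = 0.2305 V

0.2305 V


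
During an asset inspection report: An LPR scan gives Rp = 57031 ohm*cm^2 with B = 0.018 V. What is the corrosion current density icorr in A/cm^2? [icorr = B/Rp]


Apply the Stern-Geary relation: icorr = B / Rp
icorr = 0.018 / 57031 = 3.156×10^-7 A/cm^2

3.156×10^-7 A/cm^2


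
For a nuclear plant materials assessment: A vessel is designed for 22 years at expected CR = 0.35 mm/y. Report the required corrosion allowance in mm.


Corrosion allowance = CR × design life
CA = 0.35 * 22 = 7.7 mm

7.7 mm


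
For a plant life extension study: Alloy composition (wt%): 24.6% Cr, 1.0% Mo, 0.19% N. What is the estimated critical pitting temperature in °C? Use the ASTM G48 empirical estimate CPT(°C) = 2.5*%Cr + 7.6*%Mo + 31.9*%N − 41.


Apply the ASTM G48 empirical CPT estimate: CPT(°C) = 2.5*%Cr + 7.6*%Mo + 31.9*%N − 41
2.5*24.6 = 61.5; 7.6*1.0 = 7.6; 31.9*0.19 = 6.061
CPT = 61.5 + 7.6 + 6.061 − 41 = 34.161 °C
Rounded to 0.1 °C: CPT ≈ 34.2 °C

34.2 °C


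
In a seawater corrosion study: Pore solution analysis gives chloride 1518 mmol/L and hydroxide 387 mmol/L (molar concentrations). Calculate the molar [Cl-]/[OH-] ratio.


Threshold parameter = [Cl-] / [OH-] (molar basis; both in mmol/L, so units cancel)
Ratio = 1518 / 387 = 3.92

3.92


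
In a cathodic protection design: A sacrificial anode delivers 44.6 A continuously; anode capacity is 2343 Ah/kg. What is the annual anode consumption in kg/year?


Annual consumption = current * hours per year / capacity
Rate = 44.6 * 8760 / 2343 = 166.8 kg/year

166.8 kg/year


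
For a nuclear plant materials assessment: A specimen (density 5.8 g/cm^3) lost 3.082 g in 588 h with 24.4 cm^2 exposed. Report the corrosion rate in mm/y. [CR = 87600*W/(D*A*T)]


Apply the mm/y weight-loss relation: CR = 87600 * W / (D * A * T)
Numerator: 87600 * 3.082 = 269983.2
Denominator: 5.8 * 24.4 * 588 = 83213.76
CR = 269983.2 / 83213.76 = 3.244454 mm/y

3.244454 mm/y


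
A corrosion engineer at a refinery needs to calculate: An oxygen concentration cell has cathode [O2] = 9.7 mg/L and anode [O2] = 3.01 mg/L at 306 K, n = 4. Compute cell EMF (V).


Apply the Nernst concentration-cell relation: E = (RT/nF)*ln(C_cathode/C_anode)
RT/nF = 8.314*306/(4*96485) = 0.00659192 V
ln(9.7/3.01) = 1.17019
E = 0.00659192 * 1.17019 = 0.00771 V

0.00771 V


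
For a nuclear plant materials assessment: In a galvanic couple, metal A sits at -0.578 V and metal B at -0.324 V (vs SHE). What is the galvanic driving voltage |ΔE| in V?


Driving voltage is the absolute potential difference.
|ΔE| = |-0.578 − (-0.324)| = 0.254 V

0.254 V


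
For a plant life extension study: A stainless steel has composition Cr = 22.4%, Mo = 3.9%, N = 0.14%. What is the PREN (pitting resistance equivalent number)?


Apply the PREN formula: PREN = Cr + 3.3*Mo + 16*N
PREN = 22.4 + 3.3*3.9 + 16*0.14
PREN = 22.4 + 12.87 + 2.24 = 37.51

37.51


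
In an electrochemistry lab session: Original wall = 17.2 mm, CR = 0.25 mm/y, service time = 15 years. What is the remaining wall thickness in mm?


Remaining wall = original − CR × time
t = 17.2 − 0.25*15 = 17.2 − 3.75 = 13.45 mm

13.45 mm


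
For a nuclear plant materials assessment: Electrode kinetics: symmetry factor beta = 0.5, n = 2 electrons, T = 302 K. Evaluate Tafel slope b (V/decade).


Apply the Tafel slope relation: b = 2.303*R*T/(beta*n*F)
Numerator: 2.303 * 8.314 * 302 = 5782.44
Denominator: 0.5 * 2 * 96485 = 96485.0
b = 5782.44 / 96485.0 = 0.06 V/decade

0.06 V/decade


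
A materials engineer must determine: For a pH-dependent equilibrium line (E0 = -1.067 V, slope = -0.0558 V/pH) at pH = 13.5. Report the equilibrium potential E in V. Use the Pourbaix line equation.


Apply the Pourbaix line equation: E = E0 + slope*pH
E = -1.067 + (-0.0558)*13.5 = -1.067 + (-0.7533) = -1.8203 V
Rounded to 4 decimal places: E = -1.8203 V

-1.8203 V


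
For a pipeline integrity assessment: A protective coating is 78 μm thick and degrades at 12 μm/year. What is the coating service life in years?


Service life = thickness / degradation rate
Life = 78 / 12 = 6.5 years

6.5 years


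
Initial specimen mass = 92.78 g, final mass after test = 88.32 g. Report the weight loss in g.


Weight loss = initial − final
WL = 92.78 − 88.32 = 4.46 g

4.46 g


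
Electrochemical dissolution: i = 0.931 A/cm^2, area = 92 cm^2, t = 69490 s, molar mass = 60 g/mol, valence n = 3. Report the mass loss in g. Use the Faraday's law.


Apply Faraday's law: m = i*A*t*M / (n*F)
Total charge passed Q = i*A*t = 0.931*92*69490 = 5951957.48 C
m = Q*M/(n*F) = 5951957.48*60/(3*96485) = 1233.7581 g

1233.7581 g


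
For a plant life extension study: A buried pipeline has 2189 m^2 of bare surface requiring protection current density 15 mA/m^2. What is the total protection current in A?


I = area * current density, then convert mA → A (÷1000)
I = 2189 * 15 / 1000 = 32.84 A

32.84 A


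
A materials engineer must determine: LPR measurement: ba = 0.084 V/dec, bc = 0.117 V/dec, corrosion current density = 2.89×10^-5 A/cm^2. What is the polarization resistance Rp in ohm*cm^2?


Apply the Stern-Geary equation: Rp = ba*bc / (2.303*icorr*(ba+bc))
ba*bc = 0.084*0.117 = 0.009828
ba+bc = 0.201; 2.303*icorr*(ba+bc) = 2.303*2.89×10^-5*0.201 = 1.3377897×10^-5
Rp = 0.009828 / 1.3377897×10^-5 = 734.6 ohm*cm^2

734.6 ohm*cm^2


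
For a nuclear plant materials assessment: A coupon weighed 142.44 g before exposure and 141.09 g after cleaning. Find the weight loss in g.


Weight loss = initial − final
WL = 142.44 − 141.09 = 1.35 g

1.35 g


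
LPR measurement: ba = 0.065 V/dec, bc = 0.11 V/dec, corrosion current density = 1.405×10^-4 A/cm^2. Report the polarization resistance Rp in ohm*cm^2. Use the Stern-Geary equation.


Apply the Stern-Geary equation: Rp = ba*bc / (2.303*icorr*(ba+bc))
ba*bc = 0.065*0.11 = 0.00715
ba+bc = 0.175; 2.303*icorr*(ba+bc) = 2.303*1.405×10^-4*0.175 = 5.6625012×10^-5
Rp = 0.00715 / 5.6625012×10^-5 = 126.27 ohm*cm^2

126.27 ohm*cm^2


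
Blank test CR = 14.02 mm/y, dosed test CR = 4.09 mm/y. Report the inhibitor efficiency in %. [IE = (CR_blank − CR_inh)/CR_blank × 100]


Apply the inhibitor-efficiency definition: IE = (CR_blank − CR_inh)/CR_blank × 100
IE = (14.02 − 4.09) / 14.02 × 100
IE = 9.93 / 14.02 × 100 = 70.8 %

70.8 %


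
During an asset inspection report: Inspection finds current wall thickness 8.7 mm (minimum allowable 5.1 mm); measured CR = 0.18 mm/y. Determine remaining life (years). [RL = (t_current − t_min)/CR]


Apply the remaining-life relation: RL = (t_current − t_min) / CR
RL = (8.7 − 5.1) / 0.18 = 3.6 / 0.18 = 20.0 years

20.0 years


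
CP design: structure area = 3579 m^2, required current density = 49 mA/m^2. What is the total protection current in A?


I = area * current density, then convert mA → A (÷1000)
I = 3579 * 49 / 1000 = 175.37 A

175.37 A


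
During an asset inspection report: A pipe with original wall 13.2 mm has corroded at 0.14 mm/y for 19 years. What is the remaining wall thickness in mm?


Remaining wall = original − CR × time
t = 13.2 − 0.14*19 = 13.2 − 2.66 = 10.54 mm

10.54 mm


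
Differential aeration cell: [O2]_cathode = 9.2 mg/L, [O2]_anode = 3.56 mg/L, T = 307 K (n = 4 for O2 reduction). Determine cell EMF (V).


Apply the Nernst concentration-cell relation: E = (RT/nF)*ln(C_cathode/C_anode)
RT/nF = 8.314*307/(4*96485) = 0.00661346 V
ln(9.2/3.56) = 0.94944
E = 0.00661346 * 0.94944 = 0.00628 V

0.00628 V


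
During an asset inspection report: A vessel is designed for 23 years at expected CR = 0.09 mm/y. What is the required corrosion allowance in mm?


Corrosion allowance = CR × design life
CA = 0.09 * 23 = 2.07 mm

2.07 mm


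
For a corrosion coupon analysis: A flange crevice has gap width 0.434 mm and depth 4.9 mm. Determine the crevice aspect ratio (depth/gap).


Aspect ratio = depth / gap
Ratio = 4.9 / 0.434 = 11.3

11.3


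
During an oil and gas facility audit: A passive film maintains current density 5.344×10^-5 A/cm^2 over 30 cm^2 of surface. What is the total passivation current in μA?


I = i_pass * A, then convert A → μA (×10^6)
I = 5.344×10^-5 * 30 * 10^6 = 1603.2 μA

1603.2 μA


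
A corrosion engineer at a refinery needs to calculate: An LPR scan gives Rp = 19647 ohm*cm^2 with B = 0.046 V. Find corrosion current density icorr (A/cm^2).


Apply the Stern-Geary relation: icorr = B / Rp
icorr = 0.046 / 19647 = 2.341×10^-6 A/cm^2

2.341×10^-6 A/cm^2


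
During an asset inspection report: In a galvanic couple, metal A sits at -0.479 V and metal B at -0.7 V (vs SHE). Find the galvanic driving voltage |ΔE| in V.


Driving voltage is the absolute potential difference.
|ΔE| = |-0.479 − (-0.7)| = 0.221 V

0.221 V


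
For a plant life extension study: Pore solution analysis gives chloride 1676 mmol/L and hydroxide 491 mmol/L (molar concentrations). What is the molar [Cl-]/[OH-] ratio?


Threshold parameter = [Cl-] / [OH-] (molar basis; both in mmol/L, so units cancel)
Ratio = 1676 / 491 = 3.41

3.41


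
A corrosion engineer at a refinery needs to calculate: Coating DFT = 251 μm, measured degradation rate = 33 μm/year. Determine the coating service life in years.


Service life = thickness / degradation rate
Life = 251 / 33 = 7.6 years

7.6 years


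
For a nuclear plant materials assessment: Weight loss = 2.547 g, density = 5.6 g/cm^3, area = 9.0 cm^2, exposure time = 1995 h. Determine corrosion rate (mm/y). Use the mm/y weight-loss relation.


Apply the mm/y weight-loss relation: CR = 87600 * W / (D * A * T)
Numerator: 87600 * 2.547 = 223117.2
Denominator: 5.6 * 9.0 * 1995 = 100548.0
CR = 223117.2 / 100548.0 = 2.21901 mm/y

2.21901 mm/y


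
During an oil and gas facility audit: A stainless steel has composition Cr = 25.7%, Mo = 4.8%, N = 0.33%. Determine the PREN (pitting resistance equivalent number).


Apply the PREN formula: PREN = Cr + 3.3*Mo + 16*N
PREN = 25.7 + 3.3*4.8 + 16*0.33
PREN = 25.7 + 15.84 + 5.28 = 46.82

46.82


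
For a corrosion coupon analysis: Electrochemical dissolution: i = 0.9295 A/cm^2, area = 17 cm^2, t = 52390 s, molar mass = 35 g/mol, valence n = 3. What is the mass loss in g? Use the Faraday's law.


Apply Faraday's law: m = i*A*t*M / (n*F)
Total charge passed Q = i*A*t = 0.9295*17*52390 = 827840.585 C
m = Q*M/(n*F) = 827840.585*35/(3*96485) = 100.1 g

100.1 g


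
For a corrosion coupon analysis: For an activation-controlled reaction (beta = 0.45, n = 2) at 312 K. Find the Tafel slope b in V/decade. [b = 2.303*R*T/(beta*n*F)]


Apply the Tafel slope relation: b = 2.303*R*T/(beta*n*F)
Numerator: 2.303 * 8.314 * 312 = 5973.91
Denominator: 0.45 * 2 * 96485 = 86836.5
b = 5973.91 / 86836.5 = 0.0688 V/decade

0.0688 V/decade


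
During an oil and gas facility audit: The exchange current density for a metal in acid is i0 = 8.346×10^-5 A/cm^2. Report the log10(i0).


i0 = 8.346×10^-5 A/cm^2
log10(i0) = -4.079

-4.079


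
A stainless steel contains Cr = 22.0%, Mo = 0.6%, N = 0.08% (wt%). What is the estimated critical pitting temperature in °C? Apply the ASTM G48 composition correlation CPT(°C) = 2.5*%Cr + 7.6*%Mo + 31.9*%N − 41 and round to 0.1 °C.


Apply the ASTM G48 empirical CPT estimate: CPT(°C) = 2.5*%Cr + 7.6*%Mo + 31.9*%N − 41
2.5*22.0 = 55; 7.6*0.6 = 4.56; 31.9*0.08 = 2.552
CPT = 55 + 4.56 + 2.552 − 41 = 21.112 °C
Rounded to 0.1 °C: CPT ≈ 21.1 °C

21.1 °C


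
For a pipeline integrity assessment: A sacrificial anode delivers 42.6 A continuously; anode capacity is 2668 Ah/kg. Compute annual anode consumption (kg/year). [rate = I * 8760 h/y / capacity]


Annual consumption = current * hours per year / capacity
Rate = 42.6 * 8760 / 2668 = 139.9 kg/year

139.9 kg/year


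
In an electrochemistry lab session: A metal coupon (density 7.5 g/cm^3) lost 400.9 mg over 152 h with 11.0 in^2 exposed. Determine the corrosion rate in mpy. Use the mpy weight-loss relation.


Apply the mpy weight-loss relation: CR = 534 * W / (D * A * T)
Numerator: 534 * 400.9 = 214080.6
Denominator: 7.5 * 11.0 * 152 = 12540.0
CR = 214080.6 / 12540.0 = 17.072 mpy

17.072 mpy


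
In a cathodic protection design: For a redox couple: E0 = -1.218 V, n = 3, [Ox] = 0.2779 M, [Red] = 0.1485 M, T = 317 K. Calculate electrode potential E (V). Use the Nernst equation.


Apply the Nernst equation: E = E0 + (RT/nF)*ln([Ox]/[Red])
Step 1: RT/nF = 8.314*317/(3*96485) = 0.00910517 V
Step 2: [Ox]/[Red] = 0.2779/0.1485 = 1.87138
Step 3: ln(1.87138) = 0.626676
Step 4: correction = 0.00910517 * 0.626676 = 0.006 V
E = -1.218 + 0.006 = -1.212 V

-1.212 V


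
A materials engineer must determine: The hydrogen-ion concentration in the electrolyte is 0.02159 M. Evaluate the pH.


pH = −log10[H+]
pH = −log10(0.02159) = 1.67

1.67


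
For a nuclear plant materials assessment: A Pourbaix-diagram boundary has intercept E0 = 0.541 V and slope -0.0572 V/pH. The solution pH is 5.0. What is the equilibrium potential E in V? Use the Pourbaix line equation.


Apply the Pourbaix line equation: E = E0 + slope*pH
E = 0.541 + (-0.0572)*5.0 = 0.541 + (-0.286) = 0.255 V
Rounded to 4 decimal places: E = 0.2550 V

0.2550 V


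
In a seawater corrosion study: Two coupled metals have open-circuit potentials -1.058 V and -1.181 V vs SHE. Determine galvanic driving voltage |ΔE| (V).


Driving voltage is the absolute potential difference.
|ΔE| = |-1.058 − (-1.181)| = 0.123 V

0.123 V


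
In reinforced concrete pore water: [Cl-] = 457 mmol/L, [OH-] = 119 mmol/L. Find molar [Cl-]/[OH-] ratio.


Threshold parameter = [Cl-] / [OH-] (molar basis; both in mmol/L, so units cancel)
Ratio = 457 / 119 = 3.84

3.84


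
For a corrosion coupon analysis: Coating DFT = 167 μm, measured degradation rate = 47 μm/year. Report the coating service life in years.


Service life = thickness / degradation rate
Life = 167 / 47 = 3.6 years

3.6 years


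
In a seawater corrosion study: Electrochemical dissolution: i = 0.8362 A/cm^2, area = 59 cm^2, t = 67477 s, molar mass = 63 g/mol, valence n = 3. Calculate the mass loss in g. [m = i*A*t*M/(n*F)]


Apply Faraday's law: m = i*A*t*M / (n*F)
Total charge passed Q = i*A*t = 0.8362*59*67477 = 3329031.7766 C
m = Q*M/(n*F) = 3329031.7766*63/(3*96485) = 724.565 g

724.565 g


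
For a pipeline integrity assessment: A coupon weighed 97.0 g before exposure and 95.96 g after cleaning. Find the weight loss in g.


Weight loss = initial − final
WL = 97.0 − 95.96 = 1.04 g

1.04 g


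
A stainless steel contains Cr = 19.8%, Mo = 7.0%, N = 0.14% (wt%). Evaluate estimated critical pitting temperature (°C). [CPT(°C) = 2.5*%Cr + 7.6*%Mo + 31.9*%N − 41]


Apply the ASTM G48 empirical CPT estimate: CPT(°C) = 2.5*%Cr + 7.6*%Mo + 31.9*%N − 41
2.5*19.8 = 49.5; 7.6*7.0 = 53.2; 31.9*0.14 = 4.466
CPT = 49.5 + 53.2 + 4.466 − 41 = 66.166 °C
Rounded to 0.1 °C: CPT ≈ 66.2 °C

66.2 °C


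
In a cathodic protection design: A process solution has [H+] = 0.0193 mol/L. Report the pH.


pH = −log10[H+]
pH = −log10(0.0193) = 1.71

1.71


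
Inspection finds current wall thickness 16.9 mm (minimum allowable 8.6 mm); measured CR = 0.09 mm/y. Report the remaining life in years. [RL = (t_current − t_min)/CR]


Apply the remaining-life relation: RL = (t_current − t_min) / CR
RL = (16.9 − 8.6) / 0.09 = 8.3 / 0.09 = 92.2 years

92.2 years


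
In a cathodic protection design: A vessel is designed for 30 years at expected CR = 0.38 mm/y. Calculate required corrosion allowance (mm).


Corrosion allowance = CR × design life
CA = 0.38 * 30 = 11.4 mm

11.4 mm


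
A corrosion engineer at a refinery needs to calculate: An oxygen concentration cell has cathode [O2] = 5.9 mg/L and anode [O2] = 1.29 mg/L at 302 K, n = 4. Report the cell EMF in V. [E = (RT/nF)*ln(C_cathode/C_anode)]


Apply the Nernst concentration-cell relation: E = (RT/nF)*ln(C_cathode/C_anode)
RT/nF = 8.314*302/(4*96485) = 0.00650575 V
ln(5.9/1.29) = 1.52031
E = 0.00650575 * 1.52031 = 0.00989 V

0.00989 V


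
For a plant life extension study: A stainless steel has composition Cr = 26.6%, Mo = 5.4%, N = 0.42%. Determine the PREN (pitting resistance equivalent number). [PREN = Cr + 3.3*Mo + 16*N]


Apply the PREN formula: PREN = Cr + 3.3*Mo + 16*N
PREN = 26.6 + 3.3*5.4 + 16*0.42
PREN = 26.6 + 17.82 + 6.72 = 51.14

51.14


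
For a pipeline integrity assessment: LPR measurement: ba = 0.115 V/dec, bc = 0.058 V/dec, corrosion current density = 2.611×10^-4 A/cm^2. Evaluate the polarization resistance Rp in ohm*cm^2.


Apply the Stern-Geary equation: Rp = ba*bc / (2.303*icorr*(ba+bc))
ba*bc = 0.115*0.058 = 0.00667
ba+bc = 0.173; 2.303*icorr*(ba+bc) = 2.303*2.611×10^-4*0.173 = 1.040272×10^-4
Rp = 0.00667 / 1.040272×10^-4 = 64.1 ohm*cm^2

64.1 ohm*cm^2


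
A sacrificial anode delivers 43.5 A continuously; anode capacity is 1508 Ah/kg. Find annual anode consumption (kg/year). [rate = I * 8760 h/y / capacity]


Annual consumption = current * hours per year / capacity
Rate = 43.5 * 8760 / 1508 = 252.7 kg/year

252.7 kg/year


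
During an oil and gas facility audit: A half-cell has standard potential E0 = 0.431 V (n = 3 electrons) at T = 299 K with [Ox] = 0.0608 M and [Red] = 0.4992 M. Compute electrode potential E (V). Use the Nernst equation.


Apply the Nernst equation: E = E0 + (RT/nF)*ln([Ox]/[Red])
Step 1: RT/nF = 8.314*299/(3*96485) = 0.00858816 V
Step 2: [Ox]/[Red] = 0.0608/0.4992 = 0.121795
Step 3: ln(0.121795) = -2.105416
Step 4: correction = 0.00858816 * -2.105416 = -0.0181 V
E = 0.431 + -0.0181 = 0.4129 V

0.4129 V


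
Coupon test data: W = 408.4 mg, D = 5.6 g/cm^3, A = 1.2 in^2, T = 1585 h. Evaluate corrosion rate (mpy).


Apply the mpy weight-loss relation: CR = 534 * W / (D * A * T)
Numerator: 534 * 408.4 = 218085.6
Denominator: 5.6 * 1.2 * 1585 = 10651.2
CR = 218085.6 / 10651.2 = 20.47521 mpy

20.47521 mpy


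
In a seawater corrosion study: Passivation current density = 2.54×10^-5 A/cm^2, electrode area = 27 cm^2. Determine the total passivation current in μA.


I = i_pass * A, then convert A → μA (×10^6)
I = 2.54×10^-5 * 27 * 10^6 = 685.8 μA

685.8 μA


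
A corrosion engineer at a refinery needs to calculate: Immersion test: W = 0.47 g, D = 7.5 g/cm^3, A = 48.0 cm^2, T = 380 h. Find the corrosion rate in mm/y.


Apply the mm/y weight-loss relation: CR = 87600 * W / (D * A * T)
Numerator: 87600 * 0.47 = 41172.0
Denominator: 7.5 * 48.0 * 380 = 136800.0
CR = 41172.0 / 136800.0 = 0.30096 mm/y

0.30096 mm/y
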